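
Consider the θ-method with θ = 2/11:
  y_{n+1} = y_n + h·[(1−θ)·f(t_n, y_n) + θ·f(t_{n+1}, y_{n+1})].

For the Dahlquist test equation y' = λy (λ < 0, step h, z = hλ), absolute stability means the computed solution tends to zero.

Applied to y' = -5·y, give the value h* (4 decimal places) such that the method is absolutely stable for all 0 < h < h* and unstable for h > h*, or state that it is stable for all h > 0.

(-3.1429,0); λ=-5 ⇒ h* = (22/7)/5 = 0.6286.

Test eqn y'=λy, z=hλ:
  y_{n+1} = y_n + z·[9/11·y_n + 2/11·y_{n+1}] ⇒ (1 − 2/11z)y_{n+1} = (1 + 9/11z)y_n
  so R(z) = (1 + 9/11z)/(1 − 2/11z).

Need |R(x)|<1, x<0.
x=-1.7: |R|=0.2986
R=−1: 1+9/11x = −1+2/11x ⇒ -7/11x=2 ⇒ x=2/(-7/11)=-3.1429
Confirm numerically:
  x=-3.057: |R|=0.96488 <1
  x=-2.744: |R|=0.83066 <1
  x=-2.526: |R|=0.73100 <1
  x=-2.423: |R|=0.68200 <1
  x=-3.666: |R|=1.19976 >1
  x=-3.426: |R|=1.11102 >1
So |R|<1 on (-3.1429, 0).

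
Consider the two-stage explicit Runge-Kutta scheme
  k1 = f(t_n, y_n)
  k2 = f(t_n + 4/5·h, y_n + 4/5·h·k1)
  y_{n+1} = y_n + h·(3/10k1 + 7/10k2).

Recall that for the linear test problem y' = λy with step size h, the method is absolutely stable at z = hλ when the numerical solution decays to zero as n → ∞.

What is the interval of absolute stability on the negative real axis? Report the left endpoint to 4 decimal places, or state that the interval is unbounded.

With y'=λy (z=hλ):
  k1=λy_n ⇒ h·k1=z·y_n;  k2=λ(1+4/5z)y_n ⇒ h·k2=z(1+4/5z)y_n
  y_{n+1}/y_n = 1 + 3/10z + 7/10z(1+4/5z) = 1 + z + 14/25z²
  R(z) = 1 + z + 14/25z².

Need |R(x)|<1, x<0.
x=-0.7: |R|=0.5744
R=1: x+14/25x²=0 ⇒ x=−25/14=-1.7857; min R=1−1/(4·14/25)=0.5536>−1
Confirm numerically:
  x=-1.728: |R|=0.94415 <1
  x=-1.585: |R|=0.82185 <1
  x=-1.134: |R|=0.58614 <1
  x=-0.848: |R|=0.55470 <1
  x=-2.195: |R|=1.50309 >1
  x=-2.187: |R|=1.49146 >1
  x=-2.165: |R|=1.45985 >1
Interval (-1.7857, 0).

z∈(-1.7857,0).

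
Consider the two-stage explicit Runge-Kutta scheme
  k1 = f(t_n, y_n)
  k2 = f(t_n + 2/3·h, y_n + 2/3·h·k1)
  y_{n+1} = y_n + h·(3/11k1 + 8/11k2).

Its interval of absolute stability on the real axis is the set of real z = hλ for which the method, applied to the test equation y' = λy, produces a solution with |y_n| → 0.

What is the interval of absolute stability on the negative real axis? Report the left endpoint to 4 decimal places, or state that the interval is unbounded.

Set f=λy, z=hλ:
  k1=λy_n ⇒ h·k1=z·y_n;  k2=λ(1+2/3z)y_n ⇒ h·k2=z(1+2/3z)y_n
  y_{n+1}/y_n = 1 + 3/11z + 8/11z(1+2/3z) = 1 + z + 16/33z²
  ⇒ R(z) = 1 + z + 16/33z².

Boundary: |R(x)|=1, x<0.
x=-0.97: |R|=0.4862
R=1: x+16/33x²=0 ⇒ x=−33/16=-2.0625; min R=1−1/(4·16/33)=0.4844>−1
Confirm numerically:
  x=-1.879: |R|=0.83283 <1
  x=-1.751: |R|=0.73555 <1
  x=-1.324: |R|=0.52593 <1
  x=-2.564: |R|=1.62344 >1
  x=-2.541: |R|=1.58951 >1
  x=-2.357: |R|=1.33655 >1
So |R|<1 on (-2.0625, 0).

z∈(-2.0625,0).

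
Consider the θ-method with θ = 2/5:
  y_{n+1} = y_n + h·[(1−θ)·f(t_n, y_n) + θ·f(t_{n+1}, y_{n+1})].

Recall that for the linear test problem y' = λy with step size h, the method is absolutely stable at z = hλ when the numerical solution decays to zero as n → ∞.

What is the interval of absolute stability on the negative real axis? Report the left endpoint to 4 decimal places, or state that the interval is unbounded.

z∈(-10.0000,0).

With y'=λy (z=hλ):
  y_{n+1} = y_n + z·[3/5·y_n + 2/5·y_{n+1}] ⇒ (1 − 2/5z)y_{n+1} = (1 + 3/5z)y_n
  ⇒ R(z) = (1 + 3/5z)/(1 − 2/5z).

Solve |R(x)|<1 on ℝ⁻.
x=-1.37: |R|=0.1150
R=−1: 1+3/5x = −1+2/5x ⇒ -1/5x=2 ⇒ x=2/(-1/5)=-10.0000
Confirm numerically:
  x=-9.419: |R|=0.97563 <1
  x=-7.624: |R|=0.88266 <1
  x=-5.667: |R|=0.73473 <1
  x=-4.316: |R|=0.58304 <1
  x=-10.491: |R|=1.01890 >1
  x=-10.226: |R|=1.00888 >1
  x=-10.207: |R|=1.00815 >1
Interval (-10.0000, 0).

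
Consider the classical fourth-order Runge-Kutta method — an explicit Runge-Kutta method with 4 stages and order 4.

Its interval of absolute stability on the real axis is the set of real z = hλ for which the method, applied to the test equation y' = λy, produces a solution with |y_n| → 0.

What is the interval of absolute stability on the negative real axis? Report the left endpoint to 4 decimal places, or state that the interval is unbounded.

(-2.7853, 0).

Set f=λy, z=hλ:
  order 4, 4-stage ⇒ R(z)=1+z+z^2/2+z^3/6+z^4/24
  (e.g. R(-0.42)=0.65715, |R|=0.65715)

Find x<0 with |R(x)|<1.
x=-0.42: |R|=0.6571
|R(-3.12)|=1.6336 |R(-2.95)|=1.2781 |R(-2.65)|=0.8145
Bisect:
  x_lo=-3.3405 |R|=2.2146  x_hi=-0.1557 |R|=0.8559
  mid=-1.74807 |R|=0.27859 →hi
  mid=-2.54427 |R|=0.69340 →hi
  mid=-2.94237 |R|=1.26383 →lo
  mid=-2.74332 |R|=0.93854 →hi
  mid=-2.84285 |R|=1.09030 →lo
  mid=-2.79308 |R|=1.01181 →lo
  mid=-2.76820 |R|=0.97454 →hi
  mid=-2.78064 |R|=0.99301 →hi
  ...
  [-2.78531,-2.78511] ⇒ x*=-2.7853
Interval (-2.7853, 0).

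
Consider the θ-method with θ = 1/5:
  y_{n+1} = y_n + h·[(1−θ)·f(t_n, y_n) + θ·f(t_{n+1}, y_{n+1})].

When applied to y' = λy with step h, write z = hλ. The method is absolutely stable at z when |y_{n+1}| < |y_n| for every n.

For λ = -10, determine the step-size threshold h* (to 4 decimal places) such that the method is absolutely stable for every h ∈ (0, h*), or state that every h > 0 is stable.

(-3.3333,0); λ=-10 ⇒ h* = (10/3)/10 = 0.3333.

On y'=λy, z=hλ:
  y_{n+1} = y_n + z·[4/5·y_n + 1/5·y_{n+1}] ⇒ (1 − 1/5z)y_{n+1} = (1 + 4/5z)y_n
  so R(z) = (1 + 4/5z)/(1 − 1/5z).

Boundary: |R(x)|=1, x<0.
x=-1.35: |R|=0.0630
R=−1: 1+4/5x = −1+1/5x ⇒ -3/5x=2 ⇒ x=2/(-3/5)=-3.3333
Confirm numerically:
  x=-2.541: |R|=0.68479 <1
  x=-2.495: |R|=0.66444 <1
  x=-2.439: |R|=0.63933 <1
  x=-1.463: |R|=0.13183 <1
  x=-3.678: |R|=1.11915 >1
  x=-3.422: |R|=1.03158 >1
Stable set (-3.3333, 0).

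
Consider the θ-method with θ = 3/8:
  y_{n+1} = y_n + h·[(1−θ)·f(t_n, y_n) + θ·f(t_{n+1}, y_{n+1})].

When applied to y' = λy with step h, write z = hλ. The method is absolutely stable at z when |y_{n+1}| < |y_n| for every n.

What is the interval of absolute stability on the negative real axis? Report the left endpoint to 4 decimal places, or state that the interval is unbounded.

With y'=λy (z=hλ):
  y_{n+1} = y_n + z·[5/8·y_n + 3/8·y_{n+1}] ⇒ (1 − 3/8z)y_{n+1} = (1 + 5/8z)y_n
  ⇒ R(z) = (1 + 5/8z)/(1 − 3/8z).

Solve |R(x)|<1 on ℝ⁻.
x=-0.53: |R|=0.5579
R=−1: 1+5/8x = −1+3/8x ⇒ -1/4x=2 ⇒ x=2/(-1/4)=-8.0000
Confirm numerically:
  x=-5.923: |R|=0.83880 <1
  x=-5.587: |R|=0.80510 <1
  x=-5.267: |R|=0.77035 <1
  x=-4.191: |R|=0.62971 <1
  x=-8.417: |R|=1.02508 >1
  x=-8.378: |R|=1.02282 >1
  x=-8.254: |R|=1.01551 >1
So |R|<1 on (-8.0000, 0).

z∈(-8.0000,0).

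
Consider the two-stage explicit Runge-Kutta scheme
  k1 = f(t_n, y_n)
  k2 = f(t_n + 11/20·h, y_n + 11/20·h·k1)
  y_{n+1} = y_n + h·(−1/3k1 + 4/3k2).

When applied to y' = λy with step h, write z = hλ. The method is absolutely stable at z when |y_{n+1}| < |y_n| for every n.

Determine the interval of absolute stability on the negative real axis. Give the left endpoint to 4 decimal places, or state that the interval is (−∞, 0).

z∈(-1.3636,0).

On y'=λy, z=hλ:
  k1=λy_n ⇒ h·k1=z·y_n;  k2=λ(1+11/20z)y_n ⇒ h·k2=z(1+11/20z)y_n
  y_{n+1}/y_n = 1 − 1/3z + 4/3z(1+11/20z) = 1 + z + 11/15z²
  Hence R(z) = 1 + z + 11/15z².

Boundary: |R(x)|=1, x<0.
x=-0.31: |R|=0.7605
R=1: x+11/15x²=0 ⇒ x=−15/11=-1.3636; min R=1−1/(4·11/15)=0.6591>−1
Confirm numerically:
  x=-1.154: |R|=0.82259 <1
  x=-0.889: |R|=0.69057 <1
  x=-0.836: |R|=0.67652 <1
  x=-1.895: |R|=1.73842 >1
  x=-1.574: |R|=1.24282 >1
So |R|<1 on (-1.3636, 0).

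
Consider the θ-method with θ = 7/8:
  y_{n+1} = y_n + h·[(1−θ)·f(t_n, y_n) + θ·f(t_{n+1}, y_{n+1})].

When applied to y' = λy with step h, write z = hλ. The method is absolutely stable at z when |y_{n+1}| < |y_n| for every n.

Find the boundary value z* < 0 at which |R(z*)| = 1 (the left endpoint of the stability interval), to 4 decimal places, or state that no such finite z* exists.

On y'=λy, z=hλ:
  y_{n+1} = y_n + z·[1/8·y_n + 7/8·y_{n+1}] ⇒ (1 − 7/8z)y_{n+1} = (1 + 1/8z)y_n
  Hence R(z) = (1 + 1/8z)/(1 − 7/8z).

Find x<0 with |R(x)|<1.
x=-1.35: |R|=0.3811
x=-2: |R|=0.2727
x=-10: |R|=0.0256
x=-100: |R|=0.1299
θ=7/8≥1/2 ⇒ |1+1/8x|<|1−7/8x| ∀x<0 ⇒ interval (−∞,0).

interval (−∞, 0).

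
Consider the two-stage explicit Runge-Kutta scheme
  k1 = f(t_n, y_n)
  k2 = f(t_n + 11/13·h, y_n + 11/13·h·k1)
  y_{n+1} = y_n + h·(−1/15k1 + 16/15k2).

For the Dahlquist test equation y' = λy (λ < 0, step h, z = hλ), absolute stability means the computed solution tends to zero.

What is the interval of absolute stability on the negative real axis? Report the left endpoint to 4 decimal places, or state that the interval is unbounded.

(-1.1080, 0).

Set f=λy, z=hλ:
  k1=λy_n ⇒ h·k1=z·y_n;  k2=λ(1+11/13z)y_n ⇒ h·k2=z(1+11/13z)y_n
  y_{n+1}/y_n = 1 − 1/15z + 16/15z(1+11/13z) = 1 + z + 176/195z²
  R(z) = 1 + z + 176/195z².

Need |R(x)|<1, x<0.
x=-1.59: |R|=1.6918
R=1: x+176/195x²=0 ⇒ x=−195/176=-1.1080; min R=1−1/(4·176/195)=0.7230>−1
Confirm numerically:
  x=-0.845: |R|=0.79945 <1
  x=-0.640: |R|=0.72969 <1
  x=-0.479: |R|=0.72809 <1
  x=-1.595: |R|=1.70115 >1
  x=-1.476: |R|=1.49030 >1
  x=-1.471: |R|=1.48201 >1
Stable set (-1.1080, 0).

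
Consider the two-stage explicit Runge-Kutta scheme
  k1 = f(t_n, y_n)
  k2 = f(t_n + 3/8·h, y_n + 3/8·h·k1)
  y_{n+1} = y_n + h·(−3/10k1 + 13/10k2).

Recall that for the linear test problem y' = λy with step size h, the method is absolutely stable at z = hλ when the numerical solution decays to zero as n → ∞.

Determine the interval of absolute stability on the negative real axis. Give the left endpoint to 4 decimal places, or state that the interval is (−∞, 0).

(-2.0513, 0).

Set f=λy, z=hλ:
  k1=λy_n ⇒ h·k1=z·y_n;  k2=λ(1+3/8z)y_n ⇒ h·k2=z(1+3/8z)y_n
  y_{n+1}/y_n = 1 − 3/10z + 13/10z(1+3/8z) = 1 + z + 39/80z²
  R(z) = 1 + z + 39/80z².

Solve |R(x)|<1 on ℝ⁻.
x=-0.41: |R|=0.6719
R=1: x+39/80x²=0 ⇒ x=−80/39=-2.0513; min R=1−1/(4·39/80)=0.4872>−1
Confirm numerically:
  x=-1.594: |R|=0.64466 <1
  x=-1.503: |R|=0.59827 <1
  x=-1.281: |R|=0.51897 <1
  x=-2.604: |R|=1.70165 >1
  x=-2.284: |R|=1.25912 >1
Stable set (-2.0513, 0).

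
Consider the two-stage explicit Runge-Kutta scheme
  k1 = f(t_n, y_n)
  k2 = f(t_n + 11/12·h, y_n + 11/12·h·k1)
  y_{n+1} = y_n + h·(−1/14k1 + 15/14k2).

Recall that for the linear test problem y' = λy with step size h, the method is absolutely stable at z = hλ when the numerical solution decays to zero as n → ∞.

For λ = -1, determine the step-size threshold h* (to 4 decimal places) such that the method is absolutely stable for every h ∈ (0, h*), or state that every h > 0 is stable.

Test eqn y'=λy, z=hλ:
  k1=λy_n ⇒ h·k1=z·y_n;  k2=λ(1+11/12z)y_n ⇒ h·k2=z(1+11/12z)y_n
  y_{n+1}/y_n = 1 − 1/14z + 15/14z(1+11/12z) = 1 + z + 55/56z²
  R(z) = 1 + z + 55/56z².

Need |R(x)|<1, x<0.
x=-0.35: |R|=0.7703
R=1: x+55/56x²=0 ⇒ x=−56/55=-1.0182; min R=1−1/(4·55/56)=0.7455>−1
Confirm numerically:
  x=-0.902: |R|=0.89708 <1
  x=-0.853: |R|=0.86162 <1
  x=-0.723: |R|=0.79039 <1
  x=-1.333: |R|=1.41216 >1
  x=-1.187: |R|=1.19681 >1
  x=-1.111: |R|=1.10128 >1
So |R|<1 on (-1.0182, 0).

(-1.0182,0); λ=-1 ⇒ h* = (56/55)/1 = 1.0182.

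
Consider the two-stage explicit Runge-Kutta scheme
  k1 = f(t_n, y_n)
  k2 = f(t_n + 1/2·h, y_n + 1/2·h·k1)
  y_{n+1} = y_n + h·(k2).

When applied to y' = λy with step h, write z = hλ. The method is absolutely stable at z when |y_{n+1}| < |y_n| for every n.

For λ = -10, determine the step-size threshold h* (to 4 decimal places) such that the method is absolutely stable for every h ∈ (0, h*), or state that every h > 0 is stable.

Set f=λy, z=hλ:
  k1=λy_n ⇒ h·k1=z·y_n;  k2=λ(1+1/2z)y_n ⇒ h·k2=z(1+1/2z)y_n
  y_{n+1}/y_n = 1 + z(1+1/2z) = 1 + z + 1/2z²
  Hence R(z) = 1 + z + 1/2z².

Solve |R(x)|<1 on ℝ⁻.
x=-0.9: |R|=0.5050
R=1: x+1/2x²=0 ⇒ x=−2=-2.0000; min R=1−1/(4·1/2)=0.5000>−1
Confirm numerically:
  x=-1.937: |R|=0.93898 <1
  x=-1.718: |R|=0.75776 <1
  x=-1.154: |R|=0.51186 <1
  x=-0.931: |R|=0.50238 <1
  x=-2.551: |R|=1.70280 >1
  x=-2.177: |R|=1.19266 >1
Interval (-2.0000, 0).

(-2.0000,0); λ=-10 ⇒ h* = (2)/10 = 0.2000.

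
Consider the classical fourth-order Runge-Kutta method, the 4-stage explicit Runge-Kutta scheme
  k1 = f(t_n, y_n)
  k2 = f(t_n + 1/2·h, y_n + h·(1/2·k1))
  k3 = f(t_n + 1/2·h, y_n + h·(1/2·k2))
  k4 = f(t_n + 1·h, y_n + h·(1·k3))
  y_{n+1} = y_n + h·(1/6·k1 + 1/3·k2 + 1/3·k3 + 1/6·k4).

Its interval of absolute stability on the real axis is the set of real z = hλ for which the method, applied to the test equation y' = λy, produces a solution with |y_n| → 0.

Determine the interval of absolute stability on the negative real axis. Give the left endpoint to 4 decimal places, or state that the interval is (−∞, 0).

Set f=λy, z=hλ:
  order 4, 4-stage ⇒ R(z)=1+z+z^2/2+z^3/6+z^4/24
  (e.g. R(-0.47)=0.62518, |R|=0.62518)

Find x<0 with |R(x)|<1.
x=-0.47: |R|=0.6252
|R(-2.19)|=0.4159 |R(-1.5)|=0.2734 |R(-1.45)|=0.2773
Bisect:
  x_lo=-3.4100 |R|=2.4291  x_hi=-0.2945 |R|=0.7449
  mid=-1.85224 |R|=0.29448 →hi
  mid=-2.63110 |R|=0.79134 →hi
  mid=-3.02053 |R|=1.41659 →lo
  mid=-2.82581 |R|=1.06283 →lo
  mid=-2.72846 |R|=0.91763 →hi
  mid=-2.77713 |R|=0.98777 →hi
  mid=-2.80147 |R|=1.02467 →lo
  mid=-2.78930 |R|=1.00606 →lo
  mid=-2.78322 |R|=0.99688 →hi
  ...
  [-2.78531,-2.78512] ⇒ x*=-2.7853
So |R|<1 on (-2.7853, 0).

(-2.7853, 0).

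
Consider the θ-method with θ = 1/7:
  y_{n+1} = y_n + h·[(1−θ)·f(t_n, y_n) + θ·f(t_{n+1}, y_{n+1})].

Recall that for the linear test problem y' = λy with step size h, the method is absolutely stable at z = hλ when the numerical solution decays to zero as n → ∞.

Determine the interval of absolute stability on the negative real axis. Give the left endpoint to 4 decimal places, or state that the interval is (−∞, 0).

(-2.8000, 0).

Set f=λy, z=hλ:
  y_{n+1} = y_n + z·[6/7·y_n + 1/7·y_{n+1}] ⇒ (1 − 1/7z)y_{n+1} = (1 + 6/7z)y_n
  so R(z) = (1 + 6/7z)/(1 − 1/7z).

Find x<0 with |R(x)|<1.
x=-0.55: |R|=0.4901
R=−1: 1+6/7x = −1+1/7x ⇒ -5/7x=2 ⇒ x=2/(-5/7)=-2.8000
Confirm numerically:
  x=-2.453: |R|=0.81646 <1
  x=-1.843: |R|=0.45889 <1
  x=-1.616: |R|=0.31291 <1
  x=-1.502: |R|=0.23665 <1
  x=-3.092: |R|=1.14467 >1
  x=-2.946: |R|=1.07340 >1
So |R|<1 on (-2.8000, 0).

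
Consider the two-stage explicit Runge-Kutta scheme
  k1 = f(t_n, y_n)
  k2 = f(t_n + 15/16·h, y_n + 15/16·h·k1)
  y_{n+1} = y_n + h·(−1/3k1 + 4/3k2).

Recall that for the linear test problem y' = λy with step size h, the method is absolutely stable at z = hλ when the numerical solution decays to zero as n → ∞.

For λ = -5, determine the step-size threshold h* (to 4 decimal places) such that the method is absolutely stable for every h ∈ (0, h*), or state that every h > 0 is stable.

(-0.8000,0); λ=-5 ⇒ h* = (4/5)/5 = 0.1600.

With y'=λy (z=hλ):
  k1=λy_n ⇒ h·k1=z·y_n;  k2=λ(1+15/16z)y_n ⇒ h·k2=z(1+15/16z)y_n
  y_{n+1}/y_n = 1 − 1/3z + 4/3z(1+15/16z) = 1 + z + 5/4z²
  Hence R(z) = 1 + z + 5/4z².

Solve |R(x)|<1 on ℝ⁻.
x=-1.26: |R|=1.7245
R=1: x+5/4x²=0 ⇒ x=−4/5=-0.8000; min R=1−1/(4·5/4)=0.8000>−1
Confirm numerically:
  x=-0.671: |R|=0.89180 <1
  x=-0.664: |R|=0.88712 <1
  x=-0.489: |R|=0.80990 <1
  x=-1.176: |R|=1.55272 >1
  x=-1.057: |R|=1.33956 >1
  x=-0.904: |R|=1.11752 >1
Stable set (-0.8000, 0).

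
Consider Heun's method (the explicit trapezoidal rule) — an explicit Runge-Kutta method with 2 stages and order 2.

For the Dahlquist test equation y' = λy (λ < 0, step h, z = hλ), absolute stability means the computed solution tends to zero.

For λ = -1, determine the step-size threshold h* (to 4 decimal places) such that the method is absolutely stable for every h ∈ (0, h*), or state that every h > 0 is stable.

(-2.0000,0); λ=-1 ⇒ h* = 2.0000.

Set f=λy, z=hλ:
  order 2, 2-stage ⇒ R(z)=1+z+z^2/2
  (e.g. R(-0.48)=0.63520, |R|=0.63520)

Solve |R(x)|<1 on ℝ⁻.
x=-0.48: |R|=0.6352
|R(-2.05)|=1.0512 |R(-1.85)|=0.8613 |R(-0.59)|=0.5840
Bisect:
  x_lo=-2.5358 |R|=1.6793  x_hi=-0.2724 |R|=0.7647
  mid=-1.40408 |R|=0.58164 →hi
  mid=-1.96994 |R|=0.97039 →hi
  mid=-2.25287 |R|=1.28484 →lo
  mid=-2.11140 |R|=1.11761 →lo
  mid=-2.04067 |R|=1.04150 →lo
  mid=-2.00530 |R|=1.00532 →lo
  mid=-1.98762 |R|=0.98770 →hi
  mid=-1.99646 |R|=0.99647 →hi
  mid=-2.00088 |R|=1.00088 →lo
  ...
  [-2.00005,-1.99991] ⇒ x*=-2.0000
Interval (-2.0000, 0).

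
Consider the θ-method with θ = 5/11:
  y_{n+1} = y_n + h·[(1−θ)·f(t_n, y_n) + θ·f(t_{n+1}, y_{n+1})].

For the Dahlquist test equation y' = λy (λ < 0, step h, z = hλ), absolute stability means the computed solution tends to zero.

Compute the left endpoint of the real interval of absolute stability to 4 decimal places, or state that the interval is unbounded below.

Test eqn y'=λy, z=hλ:
  y_{n+1} = y_n + z·[6/11·y_n + 5/11·y_{n+1}] ⇒ (1 − 5/11z)y_{n+1} = (1 + 6/11z)y_n
  ⇒ R(z) = (1 + 6/11z)/(1 − 5/11z).

Find x<0 with |R(x)|<1.
x=-0.69: |R|=0.4747
R=−1: 1+6/11x = −1+5/11x ⇒ -1/11x=2 ⇒ x=2/(-1/11)=-22.0000
Confirm numerically:
  x=-18.742: |R|=0.96889 <1
  x=-11.647: |R|=0.85047 <1
  x=-10.636: |R|=0.82294 <1
  x=-10.546: |R|=0.82027 <1
  x=-22.502: |R|=1.00406 >1
  x=-22.234: |R|=1.00192 >1
  x=-22.217: |R|=1.00178 >1
So |R|<1 on (-22.0000, 0).

z* = -22.0000.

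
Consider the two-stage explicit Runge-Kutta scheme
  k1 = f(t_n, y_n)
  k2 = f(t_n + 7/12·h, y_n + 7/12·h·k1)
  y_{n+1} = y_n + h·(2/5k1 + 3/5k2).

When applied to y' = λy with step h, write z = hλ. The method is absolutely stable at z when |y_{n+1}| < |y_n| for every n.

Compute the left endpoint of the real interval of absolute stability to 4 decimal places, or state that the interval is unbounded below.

With y'=λy (z=hλ):
  k1=λy_n ⇒ h·k1=z·y_n;  k2=λ(1+7/12z)y_n ⇒ h·k2=z(1+7/12z)y_n
  y_{n+1}/y_n = 1 + 2/5z + 3/5z(1+7/12z) = 1 + z + 7/20z²
  so R(z) = 1 + z + 7/20z².

Solve |R(x)|<1 on ℝ⁻.
x=-0.67: |R|=0.4871
R=1: x+7/20x²=0 ⇒ x=−20/7=-2.8571; min R=1−1/(4·7/20)=0.2857>−1
Confirm numerically:
  x=-2.260: |R|=0.52766 <1
  x=-2.046: |R|=0.41914 <1
  x=-1.156: |R|=0.31172 <1
  x=-3.256: |R|=1.45454 >1
  x=-3.040: |R|=1.19456 >1
  x=-2.892: |R|=1.03528 >1
Interval (-2.8571, 0).

z* = -2.8571.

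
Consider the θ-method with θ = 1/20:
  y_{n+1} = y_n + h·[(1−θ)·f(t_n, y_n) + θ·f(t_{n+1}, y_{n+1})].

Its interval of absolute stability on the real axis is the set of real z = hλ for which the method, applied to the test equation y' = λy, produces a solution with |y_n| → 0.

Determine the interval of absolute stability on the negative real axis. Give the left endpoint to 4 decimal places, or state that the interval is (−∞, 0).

(-2.2222, 0).

On y'=λy, z=hλ:
  y_{n+1} = y_n + z·[19/20·y_n + 1/20·y_{n+1}] ⇒ (1 − 1/20z)y_{n+1} = (1 + 19/20z)y_n
  Hence R(z) = (1 + 19/20z)/(1 − 1/20z).

Boundary: |R(x)|=1, x<0.
x=-0.87: |R|=0.1663
R=−1: 1+19/20x = −1+1/20x ⇒ -9/10x=2 ⇒ x=2/(-9/10)=-2.2222
Confirm numerically:
  x=-1.781: |R|=0.63537 <1
  x=-1.673: |R|=0.54386 <1
  x=-1.599: |R|=0.48062 <1
  x=-0.956: |R|=0.08761 <1
  x=-2.547: |R|=1.25928 >1
  x=-2.505: |R|=1.22617 >1
  x=-2.412: |R|=1.15242 >1
So |R|<1 on (-2.2222, 0).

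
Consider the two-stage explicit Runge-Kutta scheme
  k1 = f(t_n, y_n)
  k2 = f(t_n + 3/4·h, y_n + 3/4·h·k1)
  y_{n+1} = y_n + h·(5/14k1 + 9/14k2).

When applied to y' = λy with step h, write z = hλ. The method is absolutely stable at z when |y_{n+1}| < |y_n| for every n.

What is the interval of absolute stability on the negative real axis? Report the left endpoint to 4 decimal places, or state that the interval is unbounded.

(-2.0741, 0).

Set f=λy, z=hλ:
  k1=λy_n ⇒ h·k1=z·y_n;  k2=λ(1+3/4z)y_n ⇒ h·k2=z(1+3/4z)y_n
  y_{n+1}/y_n = 1 + 5/14z + 9/14z(1+3/4z) = 1 + z + 27/56z²
  R(z) = 1 + z + 27/56z².

Boundary: |R(x)|=1, x<0.
x=-1.19: |R|=0.4928
R=1: x+27/56x²=0 ⇒ x=−56/27=-2.0741; min R=1−1/(4·27/56)=0.4815>−1
Confirm numerically:
  x=-1.770: |R|=0.74051 <1
  x=-1.766: |R|=0.73769 <1
  x=-1.429: |R|=0.55556 <1
  x=-1.080: |R|=0.48237 <1
  x=-2.598: |R|=1.65627 >1
  x=-2.487: |R|=1.49514 >1
Interval (-2.0741, 0).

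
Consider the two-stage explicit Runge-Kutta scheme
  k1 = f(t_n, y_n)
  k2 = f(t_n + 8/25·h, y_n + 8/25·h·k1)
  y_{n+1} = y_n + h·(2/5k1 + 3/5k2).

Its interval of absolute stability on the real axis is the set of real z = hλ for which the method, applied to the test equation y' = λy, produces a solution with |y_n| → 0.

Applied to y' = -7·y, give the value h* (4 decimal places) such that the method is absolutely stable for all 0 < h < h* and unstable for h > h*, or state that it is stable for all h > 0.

(-5.2083,0); λ=-7 ⇒ h* = (125/24)/7 = 0.7440.

Test eqn y'=λy, z=hλ:
  k1=λy_n ⇒ h·k1=z·y_n;  k2=λ(1+8/25z)y_n ⇒ h·k2=z(1+8/25z)y_n
  y_{n+1}/y_n = 1 + 2/5z + 3/5z(1+8/25z) = 1 + z + 24/125z²
  R(z) = 1 + z + 24/125z².

Boundary: |R(x)|=1, x<0.
x=-1.74: |R|=0.1587
R=1: x+24/125x²=0 ⇒ x=−125/24=-5.2083; min R=1−1/(4·24/125)=-0.3021>−1
Confirm numerically:
  x=-4.913: |R|=0.72141 <1
  x=-4.819: |R|=0.63977 <1
  x=-3.442: |R|=0.16731 <1
  x=-2.619: |R|=0.30204 <1
  x=-5.795: |R|=1.65275 >1
  x=-5.645: |R|=1.47328 >1
Interval (-5.2083, 0).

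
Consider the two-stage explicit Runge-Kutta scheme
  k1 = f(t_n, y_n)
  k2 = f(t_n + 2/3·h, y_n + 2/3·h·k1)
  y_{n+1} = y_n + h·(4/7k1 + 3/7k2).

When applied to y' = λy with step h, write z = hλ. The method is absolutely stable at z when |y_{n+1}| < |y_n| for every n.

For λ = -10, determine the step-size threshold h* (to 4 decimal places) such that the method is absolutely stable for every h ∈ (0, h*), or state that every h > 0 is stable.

(-3.5000,0); λ=-10 ⇒ h* = (7/2)/10 = 0.3500.

With y'=λy (z=hλ):
  k1=λy_n ⇒ h·k1=z·y_n;  k2=λ(1+2/3z)y_n ⇒ h·k2=z(1+2/3z)y_n
  y_{n+1}/y_n = 1 + 4/7z + 3/7z(1+2/3z) = 1 + z + 2/7z²
  R(z) = 1 + z + 2/7z².

Find x<0 with |R(x)|<1.
x=-1.69: |R|=0.1260
R=1: x+2/7x²=0 ⇒ x=−7/2=-3.5000; min R=1−1/(4·2/7)=0.1250>−1
Confirm numerically:
  x=-3.405: |R|=0.90758 <1
  x=-1.818: |R|=0.12632 <1
  x=-1.753: |R|=0.12500 <1
  x=-4.061: |R|=1.65092 >1
  x=-3.645: |R|=1.15101 >1
  x=-3.603: |R|=1.10603 >1
Stable set (-3.5000, 0).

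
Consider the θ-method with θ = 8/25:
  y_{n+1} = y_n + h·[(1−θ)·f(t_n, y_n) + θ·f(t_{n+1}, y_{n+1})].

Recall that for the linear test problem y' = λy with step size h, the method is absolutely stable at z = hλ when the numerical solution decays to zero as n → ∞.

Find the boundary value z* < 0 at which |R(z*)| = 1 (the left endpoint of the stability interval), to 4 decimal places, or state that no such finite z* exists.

z* = -5.5556.

Set f=λy, z=hλ:
  y_{n+1} = y_n + z·[17/25·y_n + 8/25·y_{n+1}] ⇒ (1 − 8/25z)y_{n+1} = (1 + 17/25z)y_n
  so R(z) = (1 + 17/25z)/(1 − 8/25z).

Need |R(x)|<1, x<0.
x=-0.34: |R|=0.6934
R=−1: 1+17/25x = −1+8/25x ⇒ -9/25x=2 ⇒ x=2/(-9/25)=-5.5556
Confirm numerically:
  x=-4.468: |R|=0.83886 <1
  x=-4.299: |R|=0.80959 <1
  x=-4.292: |R|=0.80835 <1
  x=-3.104: |R|=0.55723 <1
  x=-5.774: |R|=1.02762 >1
  x=-5.716: |R|=1.02042 >1
  x=-5.577: |R|=1.00277 >1
Interval (-5.5556, 0).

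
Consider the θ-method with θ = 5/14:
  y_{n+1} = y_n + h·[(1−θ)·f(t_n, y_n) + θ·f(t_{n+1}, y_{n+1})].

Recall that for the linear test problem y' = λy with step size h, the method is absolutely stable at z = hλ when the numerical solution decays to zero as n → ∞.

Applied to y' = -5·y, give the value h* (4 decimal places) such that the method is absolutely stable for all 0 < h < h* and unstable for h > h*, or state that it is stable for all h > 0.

(-7.0000,0); λ=-5 ⇒ h* = (7)/5 = 1.4000.

Test eqn y'=λy, z=hλ:
  y_{n+1} = y_n + z·[9/14·y_n + 5/14·y_{n+1}] ⇒ (1 − 5/14z)y_{n+1} = (1 + 9/14z)y_n
  so R(z) = (1 + 9/14z)/(1 − 5/14z).

Need |R(x)|<1, x<0.
x=-0.48: |R|=0.5902
R=−1: 1+9/14x = −1+5/14x ⇒ -2/7x=2 ⇒ x=2/(-2/7)=-7.0000
Confirm numerically:
  x=-6.949: |R|=0.99581 <1
  x=-4.891: |R|=0.78063 <1
  x=-4.754: |R|=0.76214 <1
  x=-7.599: |R|=1.04608 >1
  x=-7.328: |R|=1.02591 >1
So |R|<1 on (-7.0000, 0).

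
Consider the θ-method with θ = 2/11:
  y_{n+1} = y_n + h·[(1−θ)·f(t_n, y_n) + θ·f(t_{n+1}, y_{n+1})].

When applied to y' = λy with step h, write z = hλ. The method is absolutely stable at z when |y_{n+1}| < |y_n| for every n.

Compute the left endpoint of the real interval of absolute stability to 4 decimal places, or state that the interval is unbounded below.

z* = -3.1429.

Set f=λy, z=hλ:
  y_{n+1} = y_n + z·[9/11·y_n + 2/11·y_{n+1}] ⇒ (1 − 2/11z)y_{n+1} = (1 + 9/11z)y_n
  ⇒ R(z) = (1 + 9/11z)/(1 − 2/11z).

Boundary: |R(x)|=1, x<0.
x=-1.73: |R|=0.3160
R=−1: 1+9/11x = −1+2/11x ⇒ -7/11x=2 ⇒ x=2/(-7/11)=-3.1429
Confirm numerically:
  x=-2.662: |R|=0.79380 <1
  x=-2.271: |R|=0.60732 <1
  x=-2.224: |R|=0.58364 <1
  x=-2.074: |R|=0.50607 <1
  x=-3.601: |R|=1.17619 >1
  x=-3.255: |R|=1.04483 >1
So |R|<1 on (-3.1429, 0).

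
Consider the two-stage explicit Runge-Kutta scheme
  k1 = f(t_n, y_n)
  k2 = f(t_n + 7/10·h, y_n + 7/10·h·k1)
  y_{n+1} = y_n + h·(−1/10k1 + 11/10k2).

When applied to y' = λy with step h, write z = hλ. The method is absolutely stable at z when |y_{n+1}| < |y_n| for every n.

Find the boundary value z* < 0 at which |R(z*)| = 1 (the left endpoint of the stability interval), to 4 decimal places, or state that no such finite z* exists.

left endpoint -1.2987.

On y'=λy, z=hλ:
  k1=λy_n ⇒ h·k1=z·y_n;  k2=λ(1+7/10z)y_n ⇒ h·k2=z(1+7/10z)y_n
  y_{n+1}/y_n = 1 − 1/10z + 11/10z(1+7/10z) = 1 + z + 77/100z²
  ⇒ R(z) = 1 + z + 77/100z².

Find x<0 with |R(x)|<1.
x=-0.78: |R|=0.6885
R=1: x+77/100x²=0 ⇒ x=−100/77=-1.2987; min R=1−1/(4·77/100)=0.6753>−1
Confirm numerically:
  x=-0.969: |R|=0.75400 <1
  x=-0.874: |R|=0.71418 <1
  x=-0.809: |R|=0.69495 <1
  x=-0.735: |R|=0.68097 <1
  x=-1.788: |R|=1.67365 >1
  x=-1.507: |R|=1.24171 >1
  x=-1.429: |R|=1.14337 >1
Stable set (-1.2987, 0).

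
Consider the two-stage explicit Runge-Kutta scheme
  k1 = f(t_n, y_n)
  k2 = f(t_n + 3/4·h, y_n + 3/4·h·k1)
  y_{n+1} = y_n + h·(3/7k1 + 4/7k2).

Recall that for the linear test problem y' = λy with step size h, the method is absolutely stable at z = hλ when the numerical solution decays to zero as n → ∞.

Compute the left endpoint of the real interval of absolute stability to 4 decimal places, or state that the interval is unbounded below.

left endpoint -2.3333.

Set f=λy, z=hλ:
  k1=λy_n ⇒ h·k1=z·y_n;  k2=λ(1+3/4z)y_n ⇒ h·k2=z(1+3/4z)y_n
  y_{n+1}/y_n = 1 + 3/7z + 4/7z(1+3/4z) = 1 + z + 3/7z²
  ⇒ R(z) = 1 + z + 3/7z².

Boundary: |R(x)|=1, x<0.
x=-1.17: |R|=0.4167
R=1: x+3/7x²=0 ⇒ x=−7/3=-2.3333; min R=1−1/(4·3/7)=0.4167>−1
Confirm numerically:
  x=-2.153: |R|=0.83360 <1
  x=-1.961: |R|=0.68708 <1
  x=-1.814: |R|=0.59626 <1
  x=-1.422: |R|=0.44461 <1
  x=-2.840: |R|=1.61669 >1
  x=-2.802: |R|=1.56280 >1
  x=-2.487: |R|=1.16379 >1
So |R|<1 on (-2.3333, 0).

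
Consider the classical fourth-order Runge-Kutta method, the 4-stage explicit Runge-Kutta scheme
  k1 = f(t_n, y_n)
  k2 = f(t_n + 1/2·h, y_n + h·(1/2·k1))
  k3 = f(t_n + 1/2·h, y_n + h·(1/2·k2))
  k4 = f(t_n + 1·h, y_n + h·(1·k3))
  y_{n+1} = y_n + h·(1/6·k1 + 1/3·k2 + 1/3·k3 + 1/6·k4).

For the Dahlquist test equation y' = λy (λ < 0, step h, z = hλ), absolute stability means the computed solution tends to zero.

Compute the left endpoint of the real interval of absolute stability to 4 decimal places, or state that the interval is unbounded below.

left endpoint -2.7853.

With y'=λy (z=hλ):
  order 4, 4-stage ⇒ R(z)=1+z+z^2/2+z^3/6+z^4/24
  (e.g. R(-1.66)=0.27181, |R|=0.27181)

Find x<0 with |R(x)|<1.
x=-1.66: |R|=0.2718
|R(-2.62)|=0.7781 |R(-2.26)|=0.4569 |R(-1.81)|=0.2870
Bisect:
  x_lo=-3.1001 |R|=1.5882  x_hi=-0.1601 |R|=0.8521
  mid=-1.63011 |R|=0.27079 →hi
  mid=-2.36512 |R|=0.53055 →hi
  mid=-2.73263 |R|=0.92346 →hi
  mid=-2.91639 |R|=1.21632 →lo
  mid=-2.82451 |R|=1.06075 →lo
  mid=-2.77857 |R|=0.98991 →hi
  mid=-2.80154 |R|=1.02477 →lo
  mid=-2.79005 |R|=1.00720 →lo
  mid=-2.78431 |R|=0.99852 →hi
  mid=-2.78718 |R|=1.00285 →lo
  ...
  [-2.78539,-2.78521] ⇒ x*=-2.7853
So |R|<1 on (-2.7853, 0).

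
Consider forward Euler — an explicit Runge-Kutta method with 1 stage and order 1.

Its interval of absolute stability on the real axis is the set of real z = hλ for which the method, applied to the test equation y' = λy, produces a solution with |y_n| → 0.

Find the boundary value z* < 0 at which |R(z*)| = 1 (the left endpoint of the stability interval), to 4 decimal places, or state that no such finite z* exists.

With y'=λy (z=hλ):
  order 1, 1-stage ⇒ R(z)=1+z
  (e.g. R(-0.65)=0.35000, |R|=0.35000)

Boundary: |R(x)|=1, x<0.
x=-0.65: |R|=0.3500
|R(-1.45)|=0.4500 |R(-1.23)|=0.2300 |R(-1.06)|=0.0600
Bisect:
  x_lo=-2.3493 |R|=1.3493  x_hi=-0.3376 |R|=0.6624
  mid=-1.34348 |R|=0.34348 →hi
  mid=-1.84639 |R|=0.84639 →hi
  mid=-2.09785 |R|=1.09785 →lo
  mid=-1.97212 |R|=0.97212 →hi
  mid=-2.03499 |R|=1.03499 →lo
  mid=-2.00355 |R|=1.00355 →lo
  mid=-1.98784 |R|=0.98784 →hi
  mid=-1.99570 |R|=0.99570 →hi
  mid=-1.99963 |R|=0.99963 →hi
  ...
  [-2.00012,-1.99999] ⇒ x*=-2.0000
So |R|<1 on (-2.0000, 0).

left endpoint -2.0000.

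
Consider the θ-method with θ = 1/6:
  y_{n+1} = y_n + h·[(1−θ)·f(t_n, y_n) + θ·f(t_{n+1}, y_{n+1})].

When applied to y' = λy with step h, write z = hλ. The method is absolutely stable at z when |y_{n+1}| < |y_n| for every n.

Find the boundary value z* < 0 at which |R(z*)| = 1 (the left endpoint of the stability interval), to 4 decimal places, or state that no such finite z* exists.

With y'=λy (z=hλ):
  y_{n+1} = y_n + z·[5/6·y_n + 1/6·y_{n+1}] ⇒ (1 − 1/6z)y_{n+1} = (1 + 5/6z)y_n
  ⇒ R(z) = (1 + 5/6z)/(1 − 1/6z).

Need |R(x)|<1, x<0.
x=-0.37: |R|=0.6515
R=−1: 1+5/6x = −1+1/6x ⇒ -2/3x=2 ⇒ x=2/(-2/3)=-3.0000
Confirm numerically:
  x=-2.831: |R|=0.92345 <1
  x=-1.987: |R|=0.49268 <1
  x=-1.554: |R|=0.23431 <1
  x=-1.395: |R|=0.13185 <1
  x=-3.425: |R|=1.18037 >1
  x=-3.406: |R|=1.17266 >1
  x=-3.202: |R|=1.08781 >1
So |R|<1 on (-3.0000, 0).

z* = -3.0000.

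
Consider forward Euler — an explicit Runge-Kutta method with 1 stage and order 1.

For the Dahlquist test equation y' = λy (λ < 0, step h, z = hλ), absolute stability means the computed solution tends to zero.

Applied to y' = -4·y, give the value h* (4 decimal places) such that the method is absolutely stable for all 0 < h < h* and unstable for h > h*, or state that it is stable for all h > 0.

On y'=λy, z=hλ:
  order 1, 1-stage ⇒ R(z)=1+z
  (e.g. R(-1.34)=-0.34000, |R|=0.34000)

Find x<0 with |R(x)|<1.
x=-1.34: |R|=0.3400
|R(-2.06)|=1.0600 |R(-1.93)|=0.9300 |R(-1.5)|=0.5000
Bisect:
  x_lo=-2.4030 |R|=1.4030  x_hi=-0.1099 |R|=0.8901
  mid=-1.25646 |R|=0.25646 →hi
  mid=-1.82972 |R|=0.82972 →hi
  mid=-2.11635 |R|=1.11635 →lo
  mid=-1.97303 |R|=0.97303 →hi
  mid=-2.04469 |R|=1.04469 →lo
  mid=-2.00886 |R|=1.00886 →lo
  mid=-1.99095 |R|=0.99095 →hi
  mid=-1.99991 |R|=0.99991 →hi
  ...
  [-2.00005,-1.99991] ⇒ x*=-2.0000
So |R|<1 on (-2.0000, 0).

(-2.0000,0); λ=-4 ⇒ h* = 0.5000.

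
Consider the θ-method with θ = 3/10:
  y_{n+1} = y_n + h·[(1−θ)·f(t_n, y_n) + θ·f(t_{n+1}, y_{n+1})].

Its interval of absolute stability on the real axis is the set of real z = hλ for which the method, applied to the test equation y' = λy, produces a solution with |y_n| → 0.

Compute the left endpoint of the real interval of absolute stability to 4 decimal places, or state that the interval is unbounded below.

Set f=λy, z=hλ:
  y_{n+1} = y_n + z·[7/10·y_n + 3/10·y_{n+1}] ⇒ (1 − 3/10z)y_{n+1} = (1 + 7/10z)y_n
  R(z) = (1 + 7/10z)/(1 − 3/10z).

Need |R(x)|<1, x<0.
x=-0.7: |R|=0.4215
R=−1: 1+7/10x = −1+3/10x ⇒ -2/5x=2 ⇒ x=2/(-2/5)=-5.0000
Confirm numerically:
  x=-4.135: |R|=0.84557 <1
  x=-3.843: |R|=0.78503 <1
  x=-2.314: |R|=0.36584 <1
  x=-5.591: |R|=1.08830 >1
  x=-5.153: |R|=1.02404 >1
So |R|<1 on (-5.0000, 0).

z* = -5.0000.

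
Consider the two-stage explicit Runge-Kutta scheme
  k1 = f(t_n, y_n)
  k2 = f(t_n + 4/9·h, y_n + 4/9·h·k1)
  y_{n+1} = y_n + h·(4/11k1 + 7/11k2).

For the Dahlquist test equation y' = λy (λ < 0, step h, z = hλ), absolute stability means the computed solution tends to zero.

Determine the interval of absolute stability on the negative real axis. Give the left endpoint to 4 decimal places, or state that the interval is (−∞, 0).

Test eqn y'=λy, z=hλ:
  k1=λy_n ⇒ h·k1=z·y_n;  k2=λ(1+4/9z)y_n ⇒ h·k2=z(1+4/9z)y_n
  y_{n+1}/y_n = 1 + 4/11z + 7/11z(1+4/9z) = 1 + z + 28/99z²
  Hence R(z) = 1 + z + 28/99z².

Need |R(x)|<1, x<0.
x=-1.78: |R|=0.1161
R=1: x+28/99x²=0 ⇒ x=−99/28=-3.5357; min R=1−1/(4·28/99)=0.1161>−1
Confirm numerically:
  x=-3.049: |R|=0.58029 <1
  x=-2.738: |R|=0.38226 <1
  x=-2.368: |R|=0.21794 <1
  x=-2.066: |R|=0.14121 <1
  x=-3.857: |R|=1.35048 >1
  x=-3.786: |R|=1.26800 >1
  x=-3.561: |R|=1.02547 >1
Interval (-3.5357, 0).

(-3.5357, 0).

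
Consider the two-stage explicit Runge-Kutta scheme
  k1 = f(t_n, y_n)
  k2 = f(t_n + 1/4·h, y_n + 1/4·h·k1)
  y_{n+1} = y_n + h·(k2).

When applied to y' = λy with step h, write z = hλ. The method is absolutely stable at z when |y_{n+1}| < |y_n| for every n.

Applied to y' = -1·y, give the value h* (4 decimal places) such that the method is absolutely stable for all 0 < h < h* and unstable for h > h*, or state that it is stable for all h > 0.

(-4.0000,0); λ=-1 ⇒ h* = (4)/1 = 4.0000.

Test eqn y'=λy, z=hλ:
  k1=λy_n ⇒ h·k1=z·y_n;  k2=λ(1+1/4z)y_n ⇒ h·k2=z(1+1/4z)y_n
  y_{n+1}/y_n = 1 + z(1+1/4z) = 1 + z + 1/4z²
  R(z) = 1 + z + 1/4z².

Find x<0 with |R(x)|<1.
x=-0.78: |R|=0.3721
R=1: x+1/4x²=0 ⇒ x=−4=-4.0000; min R=1−1/(4·1/4)=0.0000>−1
Confirm numerically:
  x=-3.088: |R|=0.29594 <1
  x=-2.089: |R|=0.00198 <1
  x=-2.081: |R|=0.00164 <1
  x=-4.189: |R|=1.19793 >1
  x=-4.037: |R|=1.03734 >1
So |R|<1 on (-4.0000, 0).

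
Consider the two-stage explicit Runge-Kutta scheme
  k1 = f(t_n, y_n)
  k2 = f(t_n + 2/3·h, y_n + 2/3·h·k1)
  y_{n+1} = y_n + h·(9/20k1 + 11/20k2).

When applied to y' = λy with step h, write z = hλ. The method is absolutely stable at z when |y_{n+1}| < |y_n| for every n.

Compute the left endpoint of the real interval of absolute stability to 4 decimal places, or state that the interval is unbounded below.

With y'=λy (z=hλ):
  k1=λy_n ⇒ h·k1=z·y_n;  k2=λ(1+2/3z)y_n ⇒ h·k2=z(1+2/3z)y_n
  y_{n+1}/y_n = 1 + 9/20z + 11/20z(1+2/3z) = 1 + z + 11/30z²
  R(z) = 1 + z + 11/30z².

Solve |R(x)|<1 on ℝ⁻.
x=-0.42: |R|=0.6447
R=1: x+11/30x²=0 ⇒ x=−30/11=-2.7273; min R=1−1/(4·11/30)=0.3182>−1
Confirm numerically:
  x=-1.933: |R|=0.43705 <1
  x=-1.746: |R|=0.37179 <1
  x=-1.692: |R|=0.35772 <1
  x=-1.207: |R|=0.32718 <1
  x=-3.286: |R|=1.67319 >1
  x=-3.211: |R|=1.56952 >1
  x=-3.188: |R|=1.53856 >1
Stable set (-2.7273, 0).

z* = -2.7273.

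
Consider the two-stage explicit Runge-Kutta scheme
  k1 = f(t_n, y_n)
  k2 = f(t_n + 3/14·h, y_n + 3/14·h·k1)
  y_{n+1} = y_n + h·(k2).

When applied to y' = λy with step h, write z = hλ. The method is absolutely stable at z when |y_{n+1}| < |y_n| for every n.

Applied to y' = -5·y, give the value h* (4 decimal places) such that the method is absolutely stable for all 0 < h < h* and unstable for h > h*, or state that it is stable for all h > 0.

Set f=λy, z=hλ:
  k1=λy_n ⇒ h·k1=z·y_n;  k2=λ(1+3/14z)y_n ⇒ h·k2=z(1+3/14z)y_n
  y_{n+1}/y_n = 1 + z(1+3/14z) = 1 + z + 3/14z²
  so R(z) = 1 + z + 3/14z².

Need |R(x)|<1, x<0.
x=-1.78: |R|=0.1011
R=1: x+3/14x²=0 ⇒ x=−14/3=-4.6667; min R=1−1/(4·3/14)=-0.1667>−1
Confirm numerically:
  x=-4.396: |R|=0.74503 <1
  x=-3.421: |R|=0.08684 <1
  x=-2.913: |R|=0.09466 <1
  x=-5.057: |R|=1.42298 >1
  x=-4.906: |R|=1.25161 >1
Stable set (-4.6667, 0).

(-4.6667,0); λ=-5 ⇒ h* = (14/3)/5 = 0.9333.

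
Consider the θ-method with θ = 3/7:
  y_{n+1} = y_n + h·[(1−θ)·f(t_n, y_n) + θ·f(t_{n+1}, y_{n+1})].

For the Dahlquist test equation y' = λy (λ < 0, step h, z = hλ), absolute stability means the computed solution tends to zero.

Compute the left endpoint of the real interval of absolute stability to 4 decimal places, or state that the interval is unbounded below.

With y'=λy (z=hλ):
  y_{n+1} = y_n + z·[4/7·y_n + 3/7·y_{n+1}] ⇒ (1 − 3/7z)y_{n+1} = (1 + 4/7z)y_n
  ⇒ R(z) = (1 + 4/7z)/(1 − 3/7z).

Need |R(x)|<1, x<0.
x=-1.42: |R|=0.1172
R=−1: 1+4/7x = −1+3/7x ⇒ -1/7x=2 ⇒ x=2/(-1/7)=-14.0000
Confirm numerically:
  x=-12.866: |R|=0.97513 <1
  x=-8.206: |R|=0.81675 <1
  x=-5.624: |R|=0.64913 <1
  x=-14.426: |R|=1.00847 >1
  x=-14.099: |R|=1.00201 >1
  x=-14.026: |R|=1.00053 >1
So |R|<1 on (-14.0000, 0).

z* = -14.0000.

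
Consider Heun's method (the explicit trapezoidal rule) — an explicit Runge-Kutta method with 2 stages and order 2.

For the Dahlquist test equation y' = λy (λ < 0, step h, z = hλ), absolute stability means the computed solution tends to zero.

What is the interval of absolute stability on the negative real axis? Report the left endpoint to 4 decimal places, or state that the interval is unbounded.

(-2.0000, 0).

Set f=λy, z=hλ:
  order 2, 2-stage ⇒ R(z)=1+z+z^2/2
  (e.g. R(-0.55)=0.60125, |R|=0.60125)

Find x<0 with |R(x)|<1.
x=-0.55: |R|=0.6013
|R(-2.37)|=1.4385 |R(-1.89)|=0.8960 |R(-1.26)|=0.5338
Bisect:
  x_lo=-2.7296 |R|=1.9958  x_hi=-0.3965 |R|=0.6821
  mid=-1.56306 |R|=0.65852 →hi
  mid=-2.14635 |R|=1.15706 →lo
  mid=-1.85471 |R|=0.86526 →hi
  mid=-2.00053 |R|=1.00053 →lo
  mid=-1.92762 |R|=0.93024 →hi
  mid=-1.96407 |R|=0.96472 →hi
  mid=-1.98230 |R|=0.98246 →hi
  mid=-1.99142 |R|=0.99145 →hi
  mid=-1.99597 |R|=0.99598 →hi
  mid=-1.99825 |R|=0.99825 →hi
  ...
  [-2.00010,-1.99996] ⇒ x*=-2.0000
Stable set (-2.0000, 0).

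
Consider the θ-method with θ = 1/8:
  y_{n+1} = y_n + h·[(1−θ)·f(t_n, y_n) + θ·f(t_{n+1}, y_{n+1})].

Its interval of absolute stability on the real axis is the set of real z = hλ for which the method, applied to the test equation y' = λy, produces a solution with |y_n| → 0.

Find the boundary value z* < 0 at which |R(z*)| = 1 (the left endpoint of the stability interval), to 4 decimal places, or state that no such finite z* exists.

z* = -2.6667.

Set f=λy, z=hλ:
  y_{n+1} = y_n + z·[7/8·y_n + 1/8·y_{n+1}] ⇒ (1 − 1/8z)y_{n+1} = (1 + 7/8z)y_n
  R(z) = (1 + 7/8z)/(1 − 1/8z).

Need |R(x)|<1, x<0.
x=-0.6: |R|=0.4419
R=−1: 1+7/8x = −1+1/8x ⇒ -3/4x=2 ⇒ x=2/(-3/4)=-2.6667
Confirm numerically:
  x=-2.322: |R|=0.79965 <1
  x=-1.787: |R|=0.46071 <1
  x=-1.077: |R|=0.05079 <1
  x=-3.236: |R|=1.30402 >1
  x=-3.036: |R|=1.20080 >1
  x=-2.813: |R|=1.08120 >1
Interval (-2.6667, 0).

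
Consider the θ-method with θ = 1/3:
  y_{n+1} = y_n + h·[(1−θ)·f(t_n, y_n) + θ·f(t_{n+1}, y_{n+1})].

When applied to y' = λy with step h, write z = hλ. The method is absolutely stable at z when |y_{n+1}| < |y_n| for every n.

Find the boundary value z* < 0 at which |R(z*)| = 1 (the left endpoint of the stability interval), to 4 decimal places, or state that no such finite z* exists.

z* = -6.0000.

Test eqn y'=λy, z=hλ:
  y_{n+1} = y_n + z·[2/3·y_n + 1/3·y_{n+1}] ⇒ (1 − 1/3z)y_{n+1} = (1 + 2/3z)y_n
  Hence R(z) = (1 + 2/3z)/(1 − 1/3z).

Solve |R(x)|<1 on ℝ⁻.
x=-1.02: |R|=0.2388
R=−1: 1+2/3x = −1+1/3x ⇒ -1/3x=2 ⇒ x=2/(-1/3)=-6.0000
Confirm numerically:
  x=-3.977: |R|=0.71005 <1
  x=-3.665: |R|=0.64966 <1
  x=-3.131: |R|=0.53205 <1
  x=-6.477: |R|=1.05033 >1
  x=-6.352: |R|=1.03764 >1
  x=-6.022: |R|=1.00244 >1
Stable set (-6.0000, 0).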